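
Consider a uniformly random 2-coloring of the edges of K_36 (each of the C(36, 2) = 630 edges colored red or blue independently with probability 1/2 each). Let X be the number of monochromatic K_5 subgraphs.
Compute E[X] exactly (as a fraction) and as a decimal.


Let X = Σ_S X_S over the C(36, 5) = 376992 subsets S of size 5, where X_S = 1 if the K_5 on S is monochromatic.
For a fixed S, the K_5 on S has C(5, 2) = 10 edges. P[all 10 edges red] = (1/2)^10, and likewise for blue, so P[monochromatic] = 2·(1/2)^10 = 2^{1 − 10} = 1/512.
By linearity of expectation: E[X] = C(36, 5) · 2^{1 − 10} = 376992 · 1/512 = 11781/16.
Numerically: E[X] ≈ 736.3125.

E[X] = C(36,5)·2^(1−C(5,2)) = 11781/16 ≈ 736.3125.


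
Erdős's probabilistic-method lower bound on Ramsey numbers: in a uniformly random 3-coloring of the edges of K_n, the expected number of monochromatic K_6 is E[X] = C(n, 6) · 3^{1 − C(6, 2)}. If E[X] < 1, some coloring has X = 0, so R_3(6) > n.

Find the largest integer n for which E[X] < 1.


We need C(n, 6) · 3^{1 − 15} < 1, i.e. C(n, 6) < 3^{15 − 1} = 4782969.
Check values of n near the boundary:
  n = 38: C(38, 6) = 2760681; 2760681 < 4782969? YES
  n = 39: C(39, 6) = 3262623; 3262623 < 4782969? YES
  n = 40: C(40, 6) = 3838380; 3838380 < 4782969? YES
  n = 41: C(41, 6) = 4496388; 4496388 < 4782969? YES
  n = 42: C(42, 6) = 5245786; 5245786 < 4782969? NO
  n = 43: C(43, 6) = 6096454; 6096454 < 4782969? NO
  n = 44: C(44, 6) = 7059052; 7059052 < 4782969? NO
The largest n with C(n, 6) < 4782969 is n = 41 (where E[X] = 1498796/1594323 ≈ 0.94008). Hence R_3(6) > 41, i.e. R_3(6) ≥ 42.

Largest n = 41; hence R_3(6) > 41.


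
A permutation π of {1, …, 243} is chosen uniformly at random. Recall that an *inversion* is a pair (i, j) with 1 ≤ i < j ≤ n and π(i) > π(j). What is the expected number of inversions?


Write X = Σ X_I over the C(243, 2) = 29403 pairs i < j, with X_I the indicator of one inversion.
There are 29403 indicators.
For each fixed pair i < j, the values π(i) and π(j) are two distinct elements of {1, …, 243} in uniformly random order; by symmetry P[π(i) > π(j)] = 1/2.
By linearity: E[X] = 29403 · (1/2) = C(243, 2) · (1/2) = 29403/2 = 29403/2 ≈ 14701.5000.

E[X] = 29403/2 = 14701.5000.


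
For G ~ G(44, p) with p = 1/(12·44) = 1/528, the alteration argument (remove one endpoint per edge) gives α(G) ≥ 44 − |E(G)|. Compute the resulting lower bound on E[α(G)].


E[|E(G)|] = C(44, 2)·p = 946 · (1/528) = 43/24.
E[α(G)] ≥ n − E[|E(G)|] = 44 − 43/24 = 1013/24.
Numerically: ≈ 42.20833.
(This is only a lower bound; the true E[α(G)] may be larger.)

E[α(G)] ≥ 1013/24 ≈ 42.20833.


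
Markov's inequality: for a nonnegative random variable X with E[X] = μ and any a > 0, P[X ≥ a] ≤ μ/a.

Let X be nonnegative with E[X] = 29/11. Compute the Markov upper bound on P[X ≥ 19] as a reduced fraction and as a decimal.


μ = E[X] = 29/11, a = 19.
Markov: P[X ≥ 19] ≤ μ/a = (29/11)/19 = 29/209.
Numerically: ≈ 0.1388.
(Since a = 19 > μ = 2.6364, the bound 29/209 is < 1 and informative.)

P[X ≥ 19] ≤ 29/209 ≈ 0.1388.


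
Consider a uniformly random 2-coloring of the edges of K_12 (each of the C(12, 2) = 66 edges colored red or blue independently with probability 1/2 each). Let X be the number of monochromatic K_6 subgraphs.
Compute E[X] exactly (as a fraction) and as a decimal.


Let X = Σ_S X_S over the C(12, 6) = 924 subsets S of size 6, where X_S = 1 if the K_6 on S is monochromatic.
For a fixed S, the K_6 on S has C(6, 2) = 15 edges. P[all 15 edges red] = (1/2)^15, and likewise for blue, so P[monochromatic] = 2·(1/2)^15 = 2^{1 − 15} = 1/16384.
Summing: E[X] = C(12, 6) · 2^{1 − 15} = 924 · 1/16384 = 231/4096.
Numerically: E[X] ≈ 0.056396.

E[X] = C(12,6)·2^(1−C(6,2)) = 231/4096 ≈ 0.056396.


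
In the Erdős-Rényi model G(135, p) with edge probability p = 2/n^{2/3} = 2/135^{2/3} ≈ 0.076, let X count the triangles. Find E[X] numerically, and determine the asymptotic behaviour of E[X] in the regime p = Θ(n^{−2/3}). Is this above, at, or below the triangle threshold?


Number of potential triangles: C(135, 3) = 400995.
Each occurs with probability p³ ≈ (0.076)³ ≈ 4.38957e-04.
By linearity: E[X] = C(135, 3)·p³ ≈ 400995 · 4.38957e-04 ≈ 176.020.
Since α = 2/3 < 1, p = c/n^{2/3} ≫ 1/n is above the triangle threshold p ~ 1/n. Asymptotically E[X] ~ (c³/6)·n^{3(1−α)} = (2³/6)·n^{1} → ∞; triangles are abundant w.h.p.

E[X] ≈ 176.020; in regime p = Θ(1/n^{2/3}) E[X] diverges (above the triangle threshold p ~ 1/n).


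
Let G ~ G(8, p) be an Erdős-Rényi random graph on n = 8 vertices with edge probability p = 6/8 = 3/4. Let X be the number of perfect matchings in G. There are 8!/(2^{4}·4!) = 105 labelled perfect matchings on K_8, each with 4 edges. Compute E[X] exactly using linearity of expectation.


K_8 has 8!/(2^{4}·4!) = 105 labelled perfect matchings.
For each such perfect matching H, let X_H = 1 if all 4 edges of H are present in G. Then P[X_H = 1] = p^{4} = (3/4)^{4} = 81/256.
Summing the indicators: E[X] = Σ_H E[X_H] = 105 · p^{4} = 105 · 81/256 = 8505/256.
Numerically: E[X] ≈ 33.2.

E[X] = 105 · (3/4)^{4} = 8505/256 ≈ 33.2.


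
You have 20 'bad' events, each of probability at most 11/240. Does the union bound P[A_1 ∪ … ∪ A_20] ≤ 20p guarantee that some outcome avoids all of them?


Union bound: P[∪_{i=1}^{20} A_i] ≤ Σ_i P[A_i] ≤ 20·p = 20·(11/240) = 11/12.
Numerically: 11/12 ≈ 0.917.
Is 11/12 < 1? YES.
Since P[∪ A_i] ≤ 11/12 < 1, the complement has P[∩ A_i^c] ≥ 1 − 11/12 = 1/12 > 0, so some outcome avoids every A_i.

20·p = 11/12 ≈ 0.917; existence CERTIFIED by the union bound.


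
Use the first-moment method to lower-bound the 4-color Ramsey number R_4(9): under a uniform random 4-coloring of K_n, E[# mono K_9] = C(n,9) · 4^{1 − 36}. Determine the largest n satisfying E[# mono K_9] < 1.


We need C(n, 9) · 4^{1 − 36} < 1, i.e. C(n, 9) < 4^{36 − 1} = 1180591620717411303424.
Check values of n near the boundary:
  n = 910: C(910, 9) = 1133378248346922788210; 1133378248346922788210 < 1180591620717411303424? YES
  n = 911: C(911, 9) = 1144686900492291197405; 1144686900492291197405 < 1180591620717411303424? YES
  n = 912: C(912, 9) = 1156095740032081475120; 1156095740032081475120 < 1180591620717411303424? YES
  n = 913: C(913, 9) = 1167605542753639808390; 1167605542753639808390 < 1180591620717411303424? YES
  n = 914: C(914, 9) = 1179217089587653905932; 1179217089587653905932 < 1180591620717411303424? YES
  n = 915: C(915, 9) = 1190931166636537885130; 1190931166636537885130 < 1180591620717411303424? NO
  n = 916: C(916, 9) = 1202748565202942340440; 1202748565202942340440 < 1180591620717411303424? NO
The largest n with C(n, 9) < 1180591620717411303424 is n = 914 (where E[X] = 294804272396913476483/295147905179352825856 ≈ 0.9988357). Hence R_4(9) > 914, i.e. R_4(9) ≥ 915.

Largest n = 914; hence R_4(9) > 914.


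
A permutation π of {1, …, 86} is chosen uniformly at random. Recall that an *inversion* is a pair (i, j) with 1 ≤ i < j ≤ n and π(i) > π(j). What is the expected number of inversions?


Write X = Σ X_I over the C(86, 2) = 3655 pairs i < j, with X_I the indicator of one inversion.
There are 3655 indicators.
For each fixed pair i < j, the values π(i) and π(j) are two distinct elements of {1, …, 86} in uniformly random order; by symmetry P[π(i) > π(j)] = 1/2.
By linearity: E[X] = 3655 · (1/2) = C(86, 2) · (1/2) = 3655/2 = 3655/2 ≈ 1827.5000.

E[X] = 3655/2 = 1827.5000.


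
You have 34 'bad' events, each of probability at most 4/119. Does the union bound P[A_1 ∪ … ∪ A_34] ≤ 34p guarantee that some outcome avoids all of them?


Union bound: P[∪_{i=1}^{34} A_i] ≤ Σ_i P[A_i] ≤ 34·p = 34·(4/119) = 8/7.
Numerically: 8/7 ≈ 1.14286.
Is 8/7 < 1? NO.
Since the bound 8/7 is ≥ 1, the union bound is uninformative here; it does NOT by itself certify existence.

34·p = 8/7 ≈ 1.14286; existence NOT certified by the union bound.


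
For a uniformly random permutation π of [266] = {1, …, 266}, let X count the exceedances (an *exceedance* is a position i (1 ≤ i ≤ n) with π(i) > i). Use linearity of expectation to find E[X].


Write X = Σ_{i=1}^{266} X_i, where X_i = 1_{π(i) > i}.
For each fixed i, π(i) is uniform over {1, …, 266} (marginal of a uniform permutation), so P[π(i) > i] = (n − i)/n. Summing: Σ_{i=1}^{266} (n − i)/n = (0 + 1 + … + 265)/266 = 266(266 − 1)/(2·266) = (266 − 1)/2.
Hence E[X] = Σ_{i=1}^{266} (266 − i)/266 = 265/2 ≈ 132.500.

E[X] = 265/2 = 132.500.


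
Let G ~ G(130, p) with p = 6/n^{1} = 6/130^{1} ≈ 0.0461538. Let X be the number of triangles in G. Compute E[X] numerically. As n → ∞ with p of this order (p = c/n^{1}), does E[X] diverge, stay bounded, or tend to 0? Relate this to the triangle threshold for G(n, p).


Number of potential triangles: C(130, 3) = 357760.
Each occurs with probability p³ ≈ (0.0461538)³ ≈ 9.83158853e-05.
By linearity: E[X] = C(130, 3)·p³ ≈ 357760 · 9.83158853e-05 ≈ 35.173491.
Here α = 1, so p = 6/n is exactly at the triangle threshold p ~ 1/n. Asymptotically E[X] → c³/6 = 6³/6 = 36 ≈ 36.000000, a bounded constant. In this regime the triangle count is asymptotically Poisson(c³/6).

E[X] ≈ 35.173491; in regime p = Θ(1/n^{1}) E[X] stays bounded (at the triangle threshold p ~ 1/n).


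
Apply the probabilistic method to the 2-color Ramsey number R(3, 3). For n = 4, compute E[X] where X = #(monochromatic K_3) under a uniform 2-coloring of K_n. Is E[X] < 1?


E[X] = C(4, 3) · 2^{1 − 3} = 4 · 2^{−2} = 4/4.
As a reduced fraction: E[X] = 1 ≈ 1.00000.
Is E[X] < 1? NO.
Since E[X] ≥ 1, the first-moment bound is inconclusive at n = 4; it does NOT by itself certify R(3, 3) > 4.

E[X] = 1 ≈ 1.00000; E[X] ≥ 1; first-moment method inconclusive here.


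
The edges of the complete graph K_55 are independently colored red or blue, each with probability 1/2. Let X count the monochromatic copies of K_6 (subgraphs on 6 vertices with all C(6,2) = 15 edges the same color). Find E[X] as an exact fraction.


Let X = Σ_S X_S over the C(55, 6) = 28989675 subsets S of size 6, where X_S = 1 if the K_6 on S is monochromatic.
For a fixed S, the K_6 on S has C(6, 2) = 15 edges. P[all 15 edges red] = (1/2)^15, and likewise for blue, so P[monochromatic] = 2·(1/2)^15 = 2^{1 − 15} = 1/16384.
Summing: E[X] = C(55, 6) · 2^{1 − 15} = 28989675 · 1/16384 = 28989675/16384.
Numerically: E[X] ≈ 1769.389.

E[X] = C(55,6)·2^(1−C(6,2)) = 28989675/16384 ≈ 1769.389.


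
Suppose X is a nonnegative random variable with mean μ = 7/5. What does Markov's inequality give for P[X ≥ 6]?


μ = E[X] = 7/5, a = 6.
Markov: P[X ≥ 6] ≤ μ/a = (7/5)/6 = 7/30.
Numerically: ≈ 0.233333.
(Since a = 6 > μ = 1.400000, the bound 7/30 is < 1 and informative.)

P[X ≥ 6] ≤ 7/30 ≈ 0.233333.


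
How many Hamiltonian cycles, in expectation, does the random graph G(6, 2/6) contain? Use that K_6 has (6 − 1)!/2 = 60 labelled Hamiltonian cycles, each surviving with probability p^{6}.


K_6 has (6 − 1)!/2 = 60 labelled Hamiltonian cycles.
For each such Hamiltonian cycle H, let X_H = 1 if all 6 edges of H are present in G. Then P[X_H = 1] = p^{6} = (1/3)^{6} = 1/729.
By linearity of expectation: E[X] = Σ_H E[X_H] = 60 · p^{6} = 60 · 1/729 = 20/243.
Numerically: E[X] ≈ 0.0823.

E[X] = 60 · (1/3)^{6} = 20/243 ≈ 0.0823.


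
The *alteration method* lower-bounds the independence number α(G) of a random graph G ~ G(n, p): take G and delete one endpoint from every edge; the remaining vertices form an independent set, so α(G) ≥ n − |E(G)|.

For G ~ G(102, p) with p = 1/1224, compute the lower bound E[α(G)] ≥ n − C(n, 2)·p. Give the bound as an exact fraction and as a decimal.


E[|E(G)|] = C(102, 2)·p = 5151 · (1/1224) = 101/24.
E[α(G)] ≥ n − E[|E(G)|] = 102 − 101/24 = 2347/24.
Numerically: ≈ 97.792.
(This is only a lower bound; the true E[α(G)] may be larger.)

E[α(G)] ≥ 2347/24 ≈ 97.792.


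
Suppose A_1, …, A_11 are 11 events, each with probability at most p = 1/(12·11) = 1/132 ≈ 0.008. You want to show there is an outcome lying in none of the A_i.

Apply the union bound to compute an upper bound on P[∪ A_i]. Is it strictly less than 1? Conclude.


Union bound: P[∪_{i=1}^{11} A_i] ≤ Σ_i P[A_i] ≤ 11·p = 11·(1/132) = 1/12.
Numerically: 1/12 ≈ 0.083.
Is 1/12 < 1? YES.
Since P[∪ A_i] ≤ 1/12 < 1, the complement has P[∩ A_i^c] ≥ 1 − 1/12 = 11/12 > 0, so some outcome avoids every A_i.

11·p = 1/12 ≈ 0.083; existence CERTIFIED by the union bound.


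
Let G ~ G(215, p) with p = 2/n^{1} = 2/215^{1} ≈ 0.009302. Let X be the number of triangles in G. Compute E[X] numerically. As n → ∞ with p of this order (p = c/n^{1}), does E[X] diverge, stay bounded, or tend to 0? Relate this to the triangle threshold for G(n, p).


Number of potential triangles: C(215, 3) = 1633355.
Each occurs with probability p³ ≈ (0.009302)³ ≈ 8.049606e-07.
By linearity: E[X] = C(215, 3)·p³ ≈ 1633355 · 8.049606e-07 ≈ 1.3148.
Here α = 1, so p = 2/n is exactly at the triangle threshold p ~ 1/n. Asymptotically E[X] → c³/6 = 2³/6 = 4/3 ≈ 1.3333, a bounded constant. In this regime the triangle count is asymptotically Poisson(c³/6).

E[X] ≈ 1.3148; in regime p = Θ(1/n^{1}) E[X] stays bounded (at the triangle threshold p ~ 1/n).


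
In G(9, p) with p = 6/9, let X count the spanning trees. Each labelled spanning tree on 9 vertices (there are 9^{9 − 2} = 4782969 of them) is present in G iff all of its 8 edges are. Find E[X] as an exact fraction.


K_9 has 9^{9 − 2} = 4782969 labelled spanning trees.
For each such spanning tree H, let X_H = 1 if all 8 edges of H are present in G. Then P[X_H = 1] = p^{8} = (2/3)^{8} = 256/6561.
By linearity of expectation: E[X] = Σ_H E[X_H] = 4782969 · p^{8} = 4782969 · 256/6561 = 186624.
Numerically: E[X] ≈ 186624.

E[X] = 4782969 · (2/3)^{8} = 186624 ≈ 186624.


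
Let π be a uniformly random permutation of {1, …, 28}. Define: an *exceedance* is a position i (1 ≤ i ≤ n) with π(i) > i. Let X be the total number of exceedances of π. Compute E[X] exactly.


Write X = Σ_{i=1}^{28} X_i, where X_i = 1_{π(i) > i}.
For each fixed i, π(i) is uniform over {1, …, 28} (marginal of a uniform permutation), so P[π(i) > i] = (n − i)/n. Summing: Σ_{i=1}^{28} (n − i)/n = (0 + 1 + … + 27)/28 = 28(28 − 1)/(2·28) = (28 − 1)/2.
Hence E[X] = Σ_{i=1}^{28} (28 − i)/28 = 27/2 ≈ 13.500000.

E[X] = 27/2 = 13.500000.


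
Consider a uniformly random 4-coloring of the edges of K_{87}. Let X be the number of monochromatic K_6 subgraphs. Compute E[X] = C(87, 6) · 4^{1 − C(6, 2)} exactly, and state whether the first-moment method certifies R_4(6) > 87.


E[X] = C(87, 6) · 4^{1 − 15} = 504981379 · 4^{−14} = 504981379/268435456.
As a reduced fraction: E[X] = 504981379/268435456 ≈ 1.8812022.
Is E[X] < 1? NO.
Since E[X] ≥ 1, the first-moment bound is inconclusive at n = 87; it does NOT by itself certify R_4(6) > 87.

E[X] = 504981379/268435456 ≈ 1.8812022; E[X] ≥ 1; first-moment method inconclusive here.


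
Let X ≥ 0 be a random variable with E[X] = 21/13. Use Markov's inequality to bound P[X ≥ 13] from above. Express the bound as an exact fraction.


μ = E[X] = 21/13, a = 13.
Markov: P[X ≥ 13] ≤ μ/a = (21/13)/13 = 21/169.
Numerically: ≈ 0.124260.
(Since a = 13 > μ = 1.615385, the bound 21/169 is < 1 and informative.)

P[X ≥ 13] ≤ 21/169 ≈ 0.124260.


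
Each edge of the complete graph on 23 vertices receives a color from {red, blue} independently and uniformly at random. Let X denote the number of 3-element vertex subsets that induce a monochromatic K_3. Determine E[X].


Let X = Σ_S X_S over the C(23, 3) = 1771 subsets S of size 3, where X_S = 1 if the K_3 on S is monochromatic.
For a fixed S, the K_3 on S has C(3, 2) = 3 edges. P[all 3 edges red] = (1/2)^3, and likewise for blue, so P[monochromatic] = 2·(1/2)^3 = 2^{1 − 3} = 1/4.
By linearity of expectation: E[X] = C(23, 3) · 2^{1 − 3} = 1771 · 1/4 = 1771/4.
Numerically: E[X] ≈ 442.750000.

E[X] = C(23,3)·2^(1−C(3,2)) = 1771/4 ≈ 442.750000.


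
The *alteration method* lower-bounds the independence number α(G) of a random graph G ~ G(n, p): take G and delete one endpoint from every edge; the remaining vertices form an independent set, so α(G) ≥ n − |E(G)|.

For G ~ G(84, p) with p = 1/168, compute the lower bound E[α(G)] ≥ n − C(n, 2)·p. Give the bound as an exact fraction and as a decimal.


E[|E(G)|] = C(84, 2)·p = 3486 · (1/168) = 83/4.
E[α(G)] ≥ n − E[|E(G)|] = 84 − 83/4 = 253/4.
Numerically: ≈ 63.2500.
(This is only a lower bound; the true E[α(G)] may be larger.)

E[α(G)] ≥ 253/4 ≈ 63.2500.


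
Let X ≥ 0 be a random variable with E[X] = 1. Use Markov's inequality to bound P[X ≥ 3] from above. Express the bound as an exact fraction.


μ = E[X] = 1, a = 3.
Markov: P[X ≥ 3] ≤ μ/a = (1)/3 = 1/3.
Numerically: ≈ 0.33333.
(Since a = 3 > μ = 1.00000, the bound 1/3 is < 1 and informative.)

P[X ≥ 3] ≤ 1/3 ≈ 0.33333.


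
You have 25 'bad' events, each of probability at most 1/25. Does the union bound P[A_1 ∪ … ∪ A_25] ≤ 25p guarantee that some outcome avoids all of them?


Union bound: P[∪_{i=1}^{25} A_i] ≤ Σ_i P[A_i] ≤ 25·p = 25·(1/25) = 1.
Numerically: 1 ≈ 1.00000.
Is 1 < 1? NO.
Since the bound 1 is ≥ 1, the union bound is uninformative here; it does NOT by itself certify existence.

25·p = 1 ≈ 1.00000; existence NOT certified by the union bound.


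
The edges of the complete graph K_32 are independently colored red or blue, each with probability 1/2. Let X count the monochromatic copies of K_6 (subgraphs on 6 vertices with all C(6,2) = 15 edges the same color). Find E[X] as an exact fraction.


Let X = Σ_S X_S over the C(32, 6) = 906192 subsets S of size 6, where X_S = 1 if the K_6 on S is monochromatic.
For a fixed S, the K_6 on S has C(6, 2) = 15 edges. P[all 15 edges red] = (1/2)^15, and likewise for blue, so P[monochromatic] = 2·(1/2)^15 = 2^{1 − 15} = 1/16384.
By linearity: E[X] = C(32, 6) · 2^{1 − 15} = 906192 · 1/16384 = 56637/1024.
Numerically: E[X] ≈ 55.3096.

E[X] = C(32,6)·2^(1−C(6,2)) = 56637/1024 ≈ 55.3096.


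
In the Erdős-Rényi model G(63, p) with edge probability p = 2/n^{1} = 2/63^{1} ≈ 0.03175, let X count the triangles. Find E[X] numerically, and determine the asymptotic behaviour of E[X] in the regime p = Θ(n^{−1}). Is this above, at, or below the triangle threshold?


Number of potential triangles: C(63, 3) = 39711.
Each occurs with probability p³ ≈ (0.03175)³ ≈ 3.199399e-05.
By linearity: E[X] = C(63, 3)·p³ ≈ 39711 · 3.199399e-05 ≈ 1.2705.
Here α = 1, so p = 2/n is exactly at the triangle threshold p ~ 1/n. Asymptotically E[X] → c³/6 = 2³/6 = 4/3 ≈ 1.3333, a bounded constant. In this regime the triangle count is asymptotically Poisson(c³/6).

E[X] ≈ 1.2705; in regime p = Θ(1/n^{1}) E[X] stays bounded (at the triangle threshold p ~ 1/n).


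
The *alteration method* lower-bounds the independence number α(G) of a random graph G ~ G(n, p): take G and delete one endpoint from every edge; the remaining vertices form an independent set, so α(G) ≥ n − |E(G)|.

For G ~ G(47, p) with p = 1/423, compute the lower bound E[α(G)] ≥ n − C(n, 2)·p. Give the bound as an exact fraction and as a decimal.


E[|E(G)|] = C(47, 2)·p = 1081 · (1/423) = 23/9.
E[α(G)] ≥ n − E[|E(G)|] = 47 − 23/9 = 400/9.
Numerically: ≈ 44.444444.
(This is only a lower bound; the true E[α(G)] may be larger.)

E[α(G)] ≥ 400/9 ≈ 44.444444.


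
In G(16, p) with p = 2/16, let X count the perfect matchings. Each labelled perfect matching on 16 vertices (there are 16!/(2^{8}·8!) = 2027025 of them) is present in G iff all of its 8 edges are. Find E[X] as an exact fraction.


K_16 has 16!/(2^{8}·8!) = 2027025 labelled perfect matchings.
For each such perfect matching H, let X_H = 1 if all 8 edges of H are present in G. Then P[X_H = 1] = p^{8} = (1/8)^{8} = 1/16777216.
By linearity of expectation: E[X] = Σ_H E[X_H] = 2027025 · p^{8} = 2027025 · 1/16777216 = 2027025/16777216.
Numerically: E[X] ≈ 0.12082.

E[X] = 2027025 · (1/8)^{8} = 2027025/16777216 ≈ 0.12082.


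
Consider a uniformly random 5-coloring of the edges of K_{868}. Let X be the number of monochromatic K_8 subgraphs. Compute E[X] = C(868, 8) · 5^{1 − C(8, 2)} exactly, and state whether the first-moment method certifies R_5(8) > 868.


E[X] = C(868, 8) · 5^{1 − 28} = 7737261125902834428 · 5^{−27} = 7737261125902834428/7450580596923828125.
As a reduced fraction: E[X] = 7737261125902834428/7450580596923828125 ≈ 1.038478.
Is E[X] < 1? NO.
Since E[X] ≥ 1, the first-moment bound is inconclusive at n = 868; it does NOT by itself certify R_5(8) > 868.

E[X] = 7737261125902834428/7450580596923828125 ≈ 1.038478; E[X] ≥ 1; first-moment method inconclusive here.


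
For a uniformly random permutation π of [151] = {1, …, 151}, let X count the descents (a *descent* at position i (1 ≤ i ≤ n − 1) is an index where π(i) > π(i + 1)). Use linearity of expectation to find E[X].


Write X = Σ X_I over i = 1, …, 150, with X_I the indicator of one descent.
There are 150 indicators.
For each fixed i, the pair (π(i), π(i+1)) is a uniformly random ordered pair of distinct values from {1, …, 151}; by symmetry P[π(i) > π(i+1)] = 1/2.
By linearity: E[X] = 150 · (1/2) = (151 − 1) · (1/2) = 75 ≈ 75.00000.

E[X] = 75 = 75.00000.


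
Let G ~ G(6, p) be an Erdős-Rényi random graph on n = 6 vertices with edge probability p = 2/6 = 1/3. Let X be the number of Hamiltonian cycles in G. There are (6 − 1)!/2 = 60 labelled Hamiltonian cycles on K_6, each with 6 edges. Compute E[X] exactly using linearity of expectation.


K_6 has (6 − 1)!/2 = 60 labelled Hamiltonian cycles.
For each such Hamiltonian cycle H, let X_H = 1 if all 6 edges of H are present in G. Then P[X_H = 1] = p^{6} = (1/3)^{6} = 1/729.
By linearity of expectation: E[X] = Σ_H E[X_H] = 60 · p^{6} = 60 · 1/729 = 20/243.
Numerically: E[X] ≈ 0.0823.

E[X] = 60 · (1/3)^{6} = 20/243 ≈ 0.0823.


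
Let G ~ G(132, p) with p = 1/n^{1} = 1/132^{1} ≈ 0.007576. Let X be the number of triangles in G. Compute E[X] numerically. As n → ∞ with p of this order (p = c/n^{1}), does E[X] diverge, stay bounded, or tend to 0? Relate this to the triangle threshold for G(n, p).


Number of potential triangles: C(132, 3) = 374660.
Each occurs with probability p³ ≈ (0.007576)³ ≈ 4.347887e-07.
By linearity: E[X] = C(132, 3)·p³ ≈ 374660 · 4.347887e-07 ≈ 0.1629.
Here α = 1, so p = 1/n is exactly at the triangle threshold p ~ 1/n. Asymptotically E[X] → c³/6 = 1³/6 = 1/6 ≈ 0.1667, a bounded constant. In this regime the triangle count is asymptotically Poisson(c³/6).

E[X] ≈ 0.1629; in regime p = Θ(1/n^{1}) E[X] stays bounded (at the triangle threshold p ~ 1/n).


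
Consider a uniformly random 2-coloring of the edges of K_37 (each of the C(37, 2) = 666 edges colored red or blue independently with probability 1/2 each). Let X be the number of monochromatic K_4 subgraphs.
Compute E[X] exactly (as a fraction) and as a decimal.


Let X = Σ_S X_S over the C(37, 4) = 66045 subsets S of size 4, where X_S = 1 if the K_4 on S is monochromatic.
For a fixed S, the K_4 on S has C(4, 2) = 6 edges. P[all 6 edges red] = (1/2)^6, and likewise for blue, so P[monochromatic] = 2·(1/2)^6 = 2^{1 − 6} = 1/32.
By linearity: E[X] = C(37, 4) · 2^{1 − 6} = 66045 · 1/32 = 66045/32.
Numerically: E[X] ≈ 2063.906.

E[X] = C(37,4)·2^(1−C(4,2)) = 66045/32 ≈ 2063.906.


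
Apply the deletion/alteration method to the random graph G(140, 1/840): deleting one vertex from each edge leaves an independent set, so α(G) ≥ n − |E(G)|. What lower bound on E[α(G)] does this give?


E[|E(G)|] = C(140, 2)·p = 9730 · (1/840) = 139/12.
E[α(G)] ≥ n − E[|E(G)|] = 140 − 139/12 = 1541/12.
Numerically: ≈ 128.4167.
(This is only a lower bound; the true E[α(G)] may be larger.)

E[α(G)] ≥ 1541/12 ≈ 128.4167.


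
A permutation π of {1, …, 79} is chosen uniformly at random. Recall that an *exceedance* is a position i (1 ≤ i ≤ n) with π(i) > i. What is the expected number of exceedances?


Write X = Σ_{i=1}^{79} X_i, where X_i = 1_{π(i) > i}.
For each fixed i, π(i) is uniform over {1, …, 79} (marginal of a uniform permutation), so P[π(i) > i] = (n − i)/n. Summing: Σ_{i=1}^{79} (n − i)/n = (0 + 1 + … + 78)/79 = 79(79 − 1)/(2·79) = (79 − 1)/2.
Hence E[X] = Σ_{i=1}^{79} (79 − i)/79 = 39 ≈ 39.000000.

E[X] = 39 = 39.000000.


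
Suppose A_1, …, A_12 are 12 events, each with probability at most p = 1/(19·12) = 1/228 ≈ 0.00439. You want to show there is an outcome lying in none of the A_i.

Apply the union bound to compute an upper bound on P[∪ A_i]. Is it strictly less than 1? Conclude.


Union bound: P[∪_{i=1}^{12} A_i] ≤ Σ_i P[A_i] ≤ 12·p = 12·(1/228) = 1/19.
Numerically: 1/19 ≈ 0.05263.
Is 1/19 < 1? YES.
Since P[∪ A_i] ≤ 1/19 < 1, the complement has P[∩ A_i^c] ≥ 1 − 1/19 = 18/19 > 0, so some outcome avoids every A_i.

12·p = 1/19 ≈ 0.05263; existence CERTIFIED by the union bound.


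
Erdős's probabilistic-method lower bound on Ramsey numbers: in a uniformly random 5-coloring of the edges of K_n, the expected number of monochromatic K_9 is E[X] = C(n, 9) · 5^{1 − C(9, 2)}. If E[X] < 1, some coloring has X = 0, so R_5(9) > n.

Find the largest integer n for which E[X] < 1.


We need C(n, 9) · 5^{1 − 36} < 1, i.e. C(n, 9) < 5^{36 − 1} = 2910383045673370361328125.
Check values of n near the boundary:
  n = 2169: C(2169, 9) = 2879753360044504243499683; 2879753360044504243499683 < 2910383045673370361328125? YES
  n = 2170: C(2170, 9) = 2891746779868845075610510; 2891746779868845075610510 < 2910383045673370361328125? YES
  n = 2171: C(2171, 9) = 2903784578674959601827205; 2903784578674959601827205 < 2910383045673370361328125? YES
  n = 2172: C(2172, 9) = 2915866900084148060642020; 2915866900084148060642020 < 2910383045673370361328125? NO
The largest n with C(n, 9) < 2910383045673370361328125 is n = 2171 (where E[X] = 580756915734991920365441/582076609134674072265625 ≈ 0.99773). Hence R_5(9) > 2171, i.e. R_5(9) ≥ 2172.

Largest n = 2171; hence R_5(9) > 2171.


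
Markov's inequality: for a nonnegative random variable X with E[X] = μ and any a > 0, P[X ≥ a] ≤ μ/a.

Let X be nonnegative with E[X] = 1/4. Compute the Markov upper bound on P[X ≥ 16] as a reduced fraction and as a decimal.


μ = E[X] = 1/4, a = 16.
Markov: P[X ≥ 16] ≤ μ/a = (1/4)/16 = 1/64.
Numerically: ≈ 0.015625.
(Since a = 16 > μ = 0.250000, the bound 1/64 is < 1 and informative.)

P[X ≥ 16] ≤ 1/64 ≈ 0.015625.


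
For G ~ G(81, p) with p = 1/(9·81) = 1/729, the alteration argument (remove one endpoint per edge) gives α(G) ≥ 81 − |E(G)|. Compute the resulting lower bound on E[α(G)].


E[|E(G)|] = C(81, 2)·p = 3240 · (1/729) = 40/9.
E[α(G)] ≥ n − E[|E(G)|] = 81 − 40/9 = 689/9.
Numerically: ≈ 76.556.
(This is only a lower bound; the true E[α(G)] may be larger.)

E[α(G)] ≥ 689/9 ≈ 76.556.


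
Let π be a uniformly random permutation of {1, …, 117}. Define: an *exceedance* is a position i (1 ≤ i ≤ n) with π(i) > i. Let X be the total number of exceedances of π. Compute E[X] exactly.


Write X = Σ_{i=1}^{117} X_i, where X_i = 1_{π(i) > i}.
For each fixed i, π(i) is uniform over {1, …, 117} (marginal of a uniform permutation), so P[π(i) > i] = (n − i)/n. Summing: Σ_{i=1}^{117} (n − i)/n = (0 + 1 + … + 116)/117 = 117(117 − 1)/(2·117) = (117 − 1)/2.
Hence E[X] = Σ_{i=1}^{117} (117 − i)/117 = 58 ≈ 58.00000.

E[X] = 58 = 58.00000.


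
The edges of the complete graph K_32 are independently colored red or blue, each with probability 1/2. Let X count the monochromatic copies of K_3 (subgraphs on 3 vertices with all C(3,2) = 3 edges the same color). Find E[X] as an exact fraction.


Let X = Σ_S X_S over the C(32, 3) = 4960 subsets S of size 3, where X_S = 1 if the K_3 on S is monochromatic.
For a fixed S, the K_3 on S has C(3, 2) = 3 edges. P[all 3 edges red] = (1/2)^3, and likewise for blue, so P[monochromatic] = 2·(1/2)^3 = 2^{1 − 3} = 1/4.
By linearity of expectation: E[X] = C(32, 3) · 2^{1 − 3} = 4960 · 1/4 = 1240.
Numerically: E[X] ≈ 1240.0000.

E[X] = C(32,3)·2^(1−C(3,2)) = 1240 ≈ 1240.0000.


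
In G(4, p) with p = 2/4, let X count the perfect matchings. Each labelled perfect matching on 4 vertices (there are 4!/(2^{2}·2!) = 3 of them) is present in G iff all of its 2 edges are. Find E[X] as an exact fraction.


K_4 has 4!/(2^{2}·2!) = 3 labelled perfect matchings.
For each such perfect matching H, let X_H = 1 if all 2 edges of H are present in G. Then P[X_H = 1] = p^{2} = (1/2)^{2} = 1/4.
By linearity of expectation: E[X] = Σ_H E[X_H] = 3 · p^{2} = 3 · 1/4 = 3/4.
Numerically: E[X] ≈ 0.75.

E[X] = 3 · (1/2)^{2} = 3/4 ≈ 0.75.


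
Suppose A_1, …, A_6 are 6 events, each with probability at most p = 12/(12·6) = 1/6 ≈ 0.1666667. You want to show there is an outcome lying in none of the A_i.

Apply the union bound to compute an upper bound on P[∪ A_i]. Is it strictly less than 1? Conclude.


Union bound: P[∪_{i=1}^{6} A_i] ≤ Σ_i P[A_i] ≤ 6·p = 6·(1/6) = 1.
Numerically: 1 ≈ 1.0000000.
Is 1 < 1? NO.
Since the bound 1 is ≥ 1, the union bound is uninformative here; it does NOT by itself certify existence.

6·p = 1 ≈ 1.0000000; existence NOT certified by the union bound.


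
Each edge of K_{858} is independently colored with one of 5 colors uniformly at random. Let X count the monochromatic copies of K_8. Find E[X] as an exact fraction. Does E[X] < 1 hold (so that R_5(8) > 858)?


E[X] = C(858, 8) · 5^{1 − 28} = 7049584530256467771 · 5^{−27} = 7049584530256467771/7450580596923828125.
As a reduced fraction: E[X] = 7049584530256467771/7450580596923828125 ≈ 0.946179.
Is E[X] < 1? YES.
Since E[X] < 1, there exists a 5-coloring of K_{858} with no monochromatic K_8; hence R_5(8) > 858.

E[X] = 7049584530256467771/7450580596923828125 ≈ 0.946179; E[X] < 1, so R_5(8) > 858.


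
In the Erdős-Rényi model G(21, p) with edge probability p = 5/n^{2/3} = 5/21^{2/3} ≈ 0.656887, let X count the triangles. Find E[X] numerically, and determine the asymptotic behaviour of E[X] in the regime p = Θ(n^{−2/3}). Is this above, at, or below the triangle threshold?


Number of potential triangles: C(21, 3) = 1330.
Each occurs with probability p³ ≈ (0.656887)³ ≈ 2.83446712e-01.
By linearity: E[X] = C(21, 3)·p³ ≈ 1330 · 2.83446712e-01 ≈ 376.984127.
Since α = 2/3 < 1, p = c/n^{2/3} ≫ 1/n is above the triangle threshold p ~ 1/n. Asymptotically E[X] ~ (c³/6)·n^{3(1−α)} = (5³/6)·n^{1} → ∞; triangles are abundant w.h.p.

E[X] ≈ 376.984127; in regime p = Θ(1/n^{2/3}) E[X] diverges (above the triangle threshold p ~ 1/n).


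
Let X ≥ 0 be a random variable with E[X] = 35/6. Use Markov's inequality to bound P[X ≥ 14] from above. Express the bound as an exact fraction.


μ = E[X] = 35/6, a = 14.
Markov: P[X ≥ 14] ≤ μ/a = (35/6)/14 = 5/12.
Numerically: ≈ 0.416667.
(Since a = 14 > μ = 5.833333, the bound 5/12 is < 1 and informative.)

P[X ≥ 14] ≤ 5/12 ≈ 0.416667.


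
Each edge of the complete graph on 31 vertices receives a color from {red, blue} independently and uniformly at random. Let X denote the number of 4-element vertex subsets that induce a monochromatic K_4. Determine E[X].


Let X = Σ_S X_S over the C(31, 4) = 31465 subsets S of size 4, where X_S = 1 if the K_4 on S is monochromatic.
For a fixed S, the K_4 on S has C(4, 2) = 6 edges. P[all 6 edges red] = (1/2)^6, and likewise for blue, so P[monochromatic] = 2·(1/2)^6 = 2^{1 − 6} = 1/32.
Summing: E[X] = C(31, 4) · 2^{1 − 6} = 31465 · 1/32 = 31465/32.
Numerically: E[X] ≈ 983.2812.

E[X] = C(31,4)·2^(1−C(4,2)) = 31465/32 ≈ 983.2812.


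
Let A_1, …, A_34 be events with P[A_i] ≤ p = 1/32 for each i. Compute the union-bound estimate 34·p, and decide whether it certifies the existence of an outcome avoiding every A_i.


Union bound: P[∪_{i=1}^{34} A_i] ≤ Σ_i P[A_i] ≤ 34·p = 34·(1/32) = 17/16.
Numerically: 17/16 ≈ 1.062.
Is 17/16 < 1? NO.
Since the bound 17/16 is ≥ 1, the union bound is uninformative here; it does NOT by itself certify existence.

34·p = 17/16 ≈ 1.062; existence NOT certified by the union bound.


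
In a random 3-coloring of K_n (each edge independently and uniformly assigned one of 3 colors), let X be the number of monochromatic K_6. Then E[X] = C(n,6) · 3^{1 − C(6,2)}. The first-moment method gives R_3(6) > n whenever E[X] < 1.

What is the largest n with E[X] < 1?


We need C(n, 6) · 3^{1 − 15} < 1, i.e. C(n, 6) < 3^{15 − 1} = 4782969.
Check values of n near the boundary:
  n = 39: C(39, 6) = 3262623; 3262623 < 4782969? YES
  n = 40: C(40, 6) = 3838380; 3838380 < 4782969? YES
  n = 41: C(41, 6) = 4496388; 4496388 < 4782969? YES
  n = 42: C(42, 6) = 5245786; 5245786 < 4782969? NO
  n = 43: C(43, 6) = 6096454; 6096454 < 4782969? NO
  n = 44: C(44, 6) = 7059052; 7059052 < 4782969? NO
The largest n with C(n, 6) < 4782969 is n = 41 (where E[X] = 1498796/1594323 ≈ 0.9400830). Hence R_3(6) > 41, i.e. R_3(6) ≥ 42.

Largest n = 41; hence R_3(6) > 41.


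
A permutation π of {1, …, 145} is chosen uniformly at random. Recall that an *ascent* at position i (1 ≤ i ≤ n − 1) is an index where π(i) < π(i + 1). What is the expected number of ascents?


Write X = Σ X_I over i = 1, …, 144, with X_I the indicator of one ascent.
There are 144 indicators.
For each fixed i, the pair (π(i), π(i+1)) is a uniformly random ordered pair of distinct values from {1, …, 145}; by symmetry P[π(i) < π(i+1)] = 1/2.
By linearity: E[X] = 144 · (1/2) = (145 − 1) · (1/2) = 72 ≈ 72.0000.

E[X] = 72 = 72.0000.


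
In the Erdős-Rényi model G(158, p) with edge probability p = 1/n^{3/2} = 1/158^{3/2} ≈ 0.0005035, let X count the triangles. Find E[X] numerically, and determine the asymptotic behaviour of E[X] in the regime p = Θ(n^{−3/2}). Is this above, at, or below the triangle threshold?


Number of potential triangles: C(158, 3) = 644956.
Each occurs with probability p³ ≈ (0.0005035)³ ≈ 1.276566e-10.
By linearity: E[X] = C(158, 3)·p³ ≈ 644956 · 1.276566e-10 ≈ 0.0001.
Since α = 3/2 > 1, p = c/n^{3/2} = o(1/n) is below the triangle threshold p ~ 1/n. Asymptotically E[X] ~ (c³/6)·n^{3(1−α)} = (1³/6)·n^{-1.5} → 0, so by Markov's inequality G has no triangles w.h.p.

E[X] ≈ 0.0001; in regime p = Θ(1/n^{3/2}) E[X] tends to 0 (below the triangle threshold p ~ 1/n).


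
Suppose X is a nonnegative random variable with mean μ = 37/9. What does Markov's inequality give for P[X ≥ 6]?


μ = E[X] = 37/9, a = 6.
Markov: P[X ≥ 6] ≤ μ/a = (37/9)/6 = 37/54.
Numerically: ≈ 0.6852.
(Since a = 6 > μ = 4.1111, the bound 37/54 is < 1 and informative.)

P[X ≥ 6] ≤ 37/54 ≈ 0.6852.


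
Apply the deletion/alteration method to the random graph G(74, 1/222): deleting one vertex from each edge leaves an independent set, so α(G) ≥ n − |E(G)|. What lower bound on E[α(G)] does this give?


E[|E(G)|] = C(74, 2)·p = 2701 · (1/222) = 73/6.
E[α(G)] ≥ n − E[|E(G)|] = 74 − 73/6 = 371/6.
Numerically: ≈ 61.833333.
(This is only a lower bound; the true E[α(G)] may be larger.)

E[α(G)] ≥ 371/6 ≈ 61.833333.


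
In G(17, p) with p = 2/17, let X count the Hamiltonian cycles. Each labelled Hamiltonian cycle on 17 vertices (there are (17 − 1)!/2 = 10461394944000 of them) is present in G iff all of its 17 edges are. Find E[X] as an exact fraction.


K_17 has (17 − 1)!/2 = 10461394944000 labelled Hamiltonian cycles.
For each such Hamiltonian cycle H, let X_H = 1 if all 17 edges of H are present in G. Then P[X_H = 1] = p^{17} = (2/17)^{17} = 131072/827240261886336764177.
Summing the indicators: E[X] = Σ_H E[X_H] = 10461394944000 · p^{17} = 10461394944000 · 131072/827240261886336764177 = 1371195958099968000/827240261886336764177.
Numerically: E[X] ≈ 0.00166.

E[X] = 10461394944000 · (2/17)^{17} = 1371195958099968000/827240261886336764177 ≈ 0.00166.


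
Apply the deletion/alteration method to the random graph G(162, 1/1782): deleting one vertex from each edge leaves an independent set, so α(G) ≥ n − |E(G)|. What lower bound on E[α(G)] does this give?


E[|E(G)|] = C(162, 2)·p = 13041 · (1/1782) = 161/22.
E[α(G)] ≥ n − E[|E(G)|] = 162 − 161/22 = 3403/22.
Numerically: ≈ 154.682.
(This is only a lower bound; the true E[α(G)] may be larger.)

E[α(G)] ≥ 3403/22 ≈ 154.682.


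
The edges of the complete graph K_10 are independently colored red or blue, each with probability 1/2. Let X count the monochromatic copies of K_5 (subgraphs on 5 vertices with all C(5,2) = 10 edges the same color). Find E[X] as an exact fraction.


Let X = Σ_S X_S over the C(10, 5) = 252 subsets S of size 5, where X_S = 1 if the K_5 on S is monochromatic.
For a fixed S, the K_5 on S has C(5, 2) = 10 edges. P[all 10 edges red] = (1/2)^10, and likewise for blue, so P[monochromatic] = 2·(1/2)^10 = 2^{1 − 10} = 1/512.
Summing: E[X] = C(10, 5) · 2^{1 − 10} = 252 · 1/512 = 63/128.
Numerically: E[X] ≈ 0.4922.

E[X] = C(10,5)·2^(1−C(5,2)) = 63/128 ≈ 0.4922.


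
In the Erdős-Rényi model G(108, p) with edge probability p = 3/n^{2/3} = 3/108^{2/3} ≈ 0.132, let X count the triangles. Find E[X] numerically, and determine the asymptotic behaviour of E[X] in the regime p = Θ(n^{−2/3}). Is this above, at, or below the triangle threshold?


Number of potential triangles: C(108, 3) = 204156.
Each occurs with probability p³ ≈ (0.132)³ ≈ 2.31481e-03.
By linearity: E[X] = C(108, 3)·p³ ≈ 204156 · 2.31481e-03 ≈ 472.583.
Since α = 2/3 < 1, p = c/n^{2/3} ≫ 1/n is above the triangle threshold p ~ 1/n. Asymptotically E[X] ~ (c³/6)·n^{3(1−α)} = (3³/6)·n^{1} → ∞; triangles are abundant w.h.p.

E[X] ≈ 472.583; in regime p = Θ(1/n^{2/3}) E[X] diverges (above the triangle threshold p ~ 1/n).


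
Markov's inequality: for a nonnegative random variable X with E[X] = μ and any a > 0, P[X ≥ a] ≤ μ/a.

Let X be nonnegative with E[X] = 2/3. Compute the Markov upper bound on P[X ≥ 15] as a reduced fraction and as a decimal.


μ = E[X] = 2/3, a = 15.
Markov: P[X ≥ 15] ≤ μ/a = (2/3)/15 = 2/45.
Numerically: ≈ 0.0444.
(Since a = 15 > μ = 0.6667, the bound 2/45 is < 1 and informative.)

P[X ≥ 15] ≤ 2/45 ≈ 0.0444.


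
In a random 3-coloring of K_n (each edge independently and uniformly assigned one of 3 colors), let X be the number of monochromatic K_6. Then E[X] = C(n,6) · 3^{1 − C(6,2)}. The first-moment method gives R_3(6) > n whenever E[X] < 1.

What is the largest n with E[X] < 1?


We need C(n, 6) · 3^{1 − 15} < 1, i.e. C(n, 6) < 3^{15 − 1} = 4782969.
Check values of n near the boundary:
  n = 37: C(37, 6) = 2324784; 2324784 < 4782969? YES
  n = 38: C(38, 6) = 2760681; 2760681 < 4782969? YES
  n = 39: C(39, 6) = 3262623; 3262623 < 4782969? YES
  n = 40: C(40, 6) = 3838380; 3838380 < 4782969? YES
  n = 41: C(41, 6) = 4496388; 4496388 < 4782969? YES
  n = 42: C(42, 6) = 5245786; 5245786 < 4782969? NO
  n = 43: C(43, 6) = 6096454; 6096454 < 4782969? NO
The largest n with C(n, 6) < 4782969 is n = 41 (where E[X] = 1498796/1594323 ≈ 0.940). Hence R_3(6) > 41, i.e. R_3(6) ≥ 42.

Largest n = 41; hence R_3(6) > 41.


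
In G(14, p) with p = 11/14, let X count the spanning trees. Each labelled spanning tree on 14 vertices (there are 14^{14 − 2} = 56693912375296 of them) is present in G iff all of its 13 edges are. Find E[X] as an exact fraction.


K_14 has 14^{14 − 2} = 56693912375296 labelled spanning trees.
For each such spanning tree H, let X_H = 1 if all 13 edges of H are present in G. Then P[X_H = 1] = p^{13} = (11/14)^{13} = 34522712143931/793714773254144.
Summing the indicators: E[X] = Σ_H E[X_H] = 56693912375296 · p^{13} = 56693912375296 · 34522712143931/793714773254144 = 34522712143931/14.
Numerically: E[X] ≈ 2.466e+12.

E[X] = 56693912375296 · (11/14)^{13} = 34522712143931/14 ≈ 2.466e+12.
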